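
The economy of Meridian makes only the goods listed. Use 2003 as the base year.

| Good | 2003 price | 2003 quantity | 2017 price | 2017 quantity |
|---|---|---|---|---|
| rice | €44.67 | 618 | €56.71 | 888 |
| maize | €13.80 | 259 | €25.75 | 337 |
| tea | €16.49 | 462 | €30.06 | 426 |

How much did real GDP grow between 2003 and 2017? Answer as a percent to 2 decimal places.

Real GDP 2003 = Nominal GDP 2003 = 44.67·618 + 13.80·259 + 16.49·462 = 38798.64.
Real GDP 2017 (at 2003 prices) = 44.67·888 + 13.80·337 + 16.49·426 = 51342.30.
Real growth = 51342.30/38798.64 − 1 = 0.3233.

32.33%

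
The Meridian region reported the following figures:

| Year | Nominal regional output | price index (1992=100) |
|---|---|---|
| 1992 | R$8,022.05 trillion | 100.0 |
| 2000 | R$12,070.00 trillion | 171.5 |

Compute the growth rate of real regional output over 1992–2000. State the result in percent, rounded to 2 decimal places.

-12.27%

Real regional output 1992 = 8022.05 / 1.000 = 8022.05.
Real regional output 2000 = 12070.00 / 1.715 = 7037.90.
Real growth = 7037.90 / 8022.05 − 1 = -0.1227.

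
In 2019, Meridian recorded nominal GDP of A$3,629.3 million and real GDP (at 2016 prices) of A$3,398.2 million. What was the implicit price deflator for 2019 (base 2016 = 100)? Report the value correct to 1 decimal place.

implicit price deflator = (Nominal / Real) × 100 = 3629.3 / 3398.2 × 100 = 106.80.

106.8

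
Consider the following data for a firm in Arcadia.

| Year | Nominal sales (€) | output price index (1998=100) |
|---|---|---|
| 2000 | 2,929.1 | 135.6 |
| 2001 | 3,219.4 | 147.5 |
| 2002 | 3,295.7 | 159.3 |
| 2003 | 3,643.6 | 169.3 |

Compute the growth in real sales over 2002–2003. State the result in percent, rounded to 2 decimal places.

4.03%

Real sales 2002 = 3295.7/1.593 = 2068.86.
Real sales 2003 = 3643.6/1.693 = 2152.16.
Change = 2152.16/2068.86 − 1 = 0.0403.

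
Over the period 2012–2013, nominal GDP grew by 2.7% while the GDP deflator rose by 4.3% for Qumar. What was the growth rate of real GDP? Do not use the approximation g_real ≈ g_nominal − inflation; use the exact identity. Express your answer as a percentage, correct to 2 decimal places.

-1.53%

(1 + g_nom) = (1 + g_real)(1 + π), so g_real = 1.0270 / 1.0430 − 1 = -0.01534.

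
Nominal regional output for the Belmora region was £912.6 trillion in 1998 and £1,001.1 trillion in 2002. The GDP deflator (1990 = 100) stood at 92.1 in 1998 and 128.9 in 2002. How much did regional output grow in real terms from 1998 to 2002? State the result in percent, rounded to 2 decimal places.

-21.62%

Real regional output 1998 = 912.6 / 0.921 = 990.88.
Real regional output 2002 = 1001.1 / 1.289 = 776.65.
Real growth = 776.65 / 990.88 − 1 = -0.2162.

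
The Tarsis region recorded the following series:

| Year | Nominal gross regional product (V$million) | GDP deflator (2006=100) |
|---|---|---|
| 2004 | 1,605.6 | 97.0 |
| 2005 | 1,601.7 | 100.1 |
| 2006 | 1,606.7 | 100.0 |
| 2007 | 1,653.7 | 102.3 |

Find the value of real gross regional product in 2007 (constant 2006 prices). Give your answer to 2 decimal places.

Real gross regional product 2007 = 1653.7 / 1.023 = 1616.52.

V$1,616.52 million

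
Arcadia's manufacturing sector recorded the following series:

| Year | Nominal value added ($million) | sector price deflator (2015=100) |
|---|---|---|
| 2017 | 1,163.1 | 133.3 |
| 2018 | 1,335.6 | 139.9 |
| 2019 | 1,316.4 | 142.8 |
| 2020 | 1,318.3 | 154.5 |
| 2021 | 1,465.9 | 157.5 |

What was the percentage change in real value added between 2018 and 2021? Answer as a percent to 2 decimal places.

-2.51%

Real value added 2018 = 1335.6/1.399 = 954.68.
Real value added 2021 = 1465.9/1.575 = 930.73.
Change = 930.73/954.68 − 1 = -0.0251.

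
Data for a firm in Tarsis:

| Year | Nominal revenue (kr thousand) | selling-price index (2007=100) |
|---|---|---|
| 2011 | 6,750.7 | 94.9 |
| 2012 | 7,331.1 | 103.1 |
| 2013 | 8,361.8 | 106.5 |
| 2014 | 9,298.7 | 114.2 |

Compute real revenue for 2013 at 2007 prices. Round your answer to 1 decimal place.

kr 7,851.5 thousand

Real revenue 2013 = 8361.8 / 1.065 = 7851.46.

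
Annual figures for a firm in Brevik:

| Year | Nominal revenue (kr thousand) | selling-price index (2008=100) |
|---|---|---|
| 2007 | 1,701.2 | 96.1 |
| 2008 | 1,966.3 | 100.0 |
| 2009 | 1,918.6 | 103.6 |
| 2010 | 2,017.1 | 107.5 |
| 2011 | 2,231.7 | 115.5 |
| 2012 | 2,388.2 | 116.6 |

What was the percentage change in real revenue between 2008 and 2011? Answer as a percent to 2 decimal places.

-1.73%

Real revenue 2008 = 1966.3/1.000 = 1966.30.
Real revenue 2011 = 2231.7/1.155 = 1932.21.
Change = 1932.21/1966.30 − 1 = -0.0173.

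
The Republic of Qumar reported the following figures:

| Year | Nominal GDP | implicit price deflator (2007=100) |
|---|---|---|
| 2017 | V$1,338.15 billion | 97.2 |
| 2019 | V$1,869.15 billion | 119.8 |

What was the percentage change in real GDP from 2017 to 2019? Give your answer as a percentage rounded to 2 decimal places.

Deflate each year: 2017 → 1338.15/0.972 = 1376.70; 2019 → 1869.15/1.198 = 1560.23.
So real GDP changed by 1560.23/1376.70 − 1 = 0.1333, i.e. 13.33%.

13.33%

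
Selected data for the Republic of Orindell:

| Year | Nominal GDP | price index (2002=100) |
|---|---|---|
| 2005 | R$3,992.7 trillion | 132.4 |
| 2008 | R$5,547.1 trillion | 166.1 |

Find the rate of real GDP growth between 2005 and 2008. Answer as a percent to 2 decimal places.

Real GDP 2005 = 3992.7 / 1.324 = 3015.63.
Real GDP 2008 = 5547.1 / 1.661 = 3339.61.
Real growth = 3339.61 / 3015.63 − 1 = 0.1074.

10.74%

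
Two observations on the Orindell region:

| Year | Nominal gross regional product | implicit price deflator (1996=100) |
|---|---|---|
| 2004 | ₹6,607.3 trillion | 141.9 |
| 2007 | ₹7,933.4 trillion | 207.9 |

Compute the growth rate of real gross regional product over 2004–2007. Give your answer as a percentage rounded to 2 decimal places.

Real gross regional product 2004 = 6607.3 / 1.419 = 4656.31.
Real gross regional product 2007 = 7933.4 / 2.079 = 3815.97.
Real growth = 3815.97 / 4656.31 − 1 = -0.1805.

-18.05%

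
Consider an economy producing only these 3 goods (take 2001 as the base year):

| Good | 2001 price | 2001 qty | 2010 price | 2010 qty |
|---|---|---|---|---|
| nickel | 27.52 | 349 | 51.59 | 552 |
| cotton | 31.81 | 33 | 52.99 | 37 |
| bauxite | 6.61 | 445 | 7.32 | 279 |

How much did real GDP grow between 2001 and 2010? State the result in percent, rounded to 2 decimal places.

33.96%

Real GDP 2001 = Nominal GDP 2001 = 27.52·349 + 31.81·33 + 6.61·445 = 13595.66.
Real GDP 2010 (at 2001 prices) = 27.52·552 + 31.81·37 + 6.61·279 = 18212.20.
Real growth = 18212.20/13595.66 − 1 = 0.3396.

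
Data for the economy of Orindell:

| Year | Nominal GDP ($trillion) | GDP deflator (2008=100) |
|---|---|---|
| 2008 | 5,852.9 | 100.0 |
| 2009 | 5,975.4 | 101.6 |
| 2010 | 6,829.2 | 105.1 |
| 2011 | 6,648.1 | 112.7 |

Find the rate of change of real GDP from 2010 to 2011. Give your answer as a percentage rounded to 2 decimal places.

-9.22%

Real GDP 2010 = 6829.2/1.051 = 6497.81.
Real GDP 2011 = 6648.1/1.127 = 5898.94.
Change = 5898.94/6497.81 − 1 = -0.0922.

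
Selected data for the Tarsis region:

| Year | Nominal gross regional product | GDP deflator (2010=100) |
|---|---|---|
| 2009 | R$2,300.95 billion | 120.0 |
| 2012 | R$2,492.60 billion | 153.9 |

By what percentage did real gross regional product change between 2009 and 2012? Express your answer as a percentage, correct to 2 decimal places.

Real gross regional product 2009 = 2300.95 / 1.200 = 1917.46.
Real gross regional product 2012 = 2492.60 / 1.539 = 1619.62.
Real growth = 1619.62 / 1917.46 − 1 = -0.1553.

-15.53%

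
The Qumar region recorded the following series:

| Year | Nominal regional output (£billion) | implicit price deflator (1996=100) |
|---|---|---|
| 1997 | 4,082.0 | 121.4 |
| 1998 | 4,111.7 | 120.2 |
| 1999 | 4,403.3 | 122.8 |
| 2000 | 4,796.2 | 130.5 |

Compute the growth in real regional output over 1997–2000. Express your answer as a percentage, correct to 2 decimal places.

Real regional output 1997 = 4082.0/1.214 = 3362.44.
Real regional output 2000 = 4796.2/1.305 = 3675.25.
Change = 3675.25/3362.44 − 1 = 0.0930.

9.30%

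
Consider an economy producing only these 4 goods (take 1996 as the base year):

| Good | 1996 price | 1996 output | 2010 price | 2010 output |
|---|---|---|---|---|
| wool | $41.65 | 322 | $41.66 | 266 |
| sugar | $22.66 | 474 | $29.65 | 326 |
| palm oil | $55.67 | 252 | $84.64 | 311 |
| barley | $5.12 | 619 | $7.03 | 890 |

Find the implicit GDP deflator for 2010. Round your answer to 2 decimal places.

Nominal GDP 2010 = 41.66·266 + 29.65·326 + 84.64·311 + 7.03·890 = 53327.20.
Real GDP 2010 (at 1996 prices) = 41.65·266 + 22.66·326 + 55.67·311 + 5.12·890 = 40336.23.
Deflator = Nominal/Real × 100 = 53327.20/40336.23 × 100 = 132.207.

132.21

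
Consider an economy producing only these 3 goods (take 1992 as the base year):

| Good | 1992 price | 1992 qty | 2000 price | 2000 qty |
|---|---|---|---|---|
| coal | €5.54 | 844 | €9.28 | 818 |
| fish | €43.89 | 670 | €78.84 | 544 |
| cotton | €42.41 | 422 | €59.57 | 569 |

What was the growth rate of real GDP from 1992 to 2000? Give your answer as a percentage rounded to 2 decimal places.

1.08%

Real GDP 1992 = Nominal GDP 1992 = 5.54·844 + 43.89·670 + 42.41·422 = 51979.08.
Real GDP 2000 (at 1992 prices) = 5.54·818 + 43.89·544 + 42.41·569 = 52539.17.
Real growth = 52539.17/51979.08 − 1 = 0.0108.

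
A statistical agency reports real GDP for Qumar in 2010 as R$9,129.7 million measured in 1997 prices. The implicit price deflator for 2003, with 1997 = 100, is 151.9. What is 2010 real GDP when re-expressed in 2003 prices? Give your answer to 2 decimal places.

R$13,868.01 million

Real GDP in 2003 prices = Real GDP in 1997 prices × (P_2003/P_1997) = 9129.7 × 1.519 = 13868.01.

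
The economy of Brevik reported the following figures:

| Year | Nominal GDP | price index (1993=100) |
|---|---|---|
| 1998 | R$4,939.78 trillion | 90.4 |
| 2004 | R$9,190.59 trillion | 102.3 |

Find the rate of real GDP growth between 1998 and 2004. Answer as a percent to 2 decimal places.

Deflate each year: 1998 → 4939.78/0.904 = 5464.36; 2004 → 9190.59/1.023 = 8983.96.
So real GDP changed by 8983.96/5464.36 − 1 = 0.6441, i.e. 64.41%.

64.41%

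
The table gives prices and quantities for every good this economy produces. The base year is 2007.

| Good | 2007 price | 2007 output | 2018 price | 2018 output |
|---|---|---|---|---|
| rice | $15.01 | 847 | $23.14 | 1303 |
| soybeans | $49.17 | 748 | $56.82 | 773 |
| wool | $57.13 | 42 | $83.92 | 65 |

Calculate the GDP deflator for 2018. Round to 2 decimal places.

Nominal GDP 2018 = 23.14·1303 + 56.82·773 + 83.92·65 = 79528.08.
Real GDP 2018 (at 2007 prices) = 15.01·1303 + 49.17·773 + 57.13·65 = 61279.89.
Deflator = Nominal/Real × 100 = 79528.08/61279.89 × 100 = 129.778.

129.78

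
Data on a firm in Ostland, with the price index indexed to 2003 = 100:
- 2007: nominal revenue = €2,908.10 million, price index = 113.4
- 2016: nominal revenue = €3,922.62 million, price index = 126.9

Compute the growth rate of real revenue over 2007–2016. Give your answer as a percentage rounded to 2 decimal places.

20.54%

Deflate each year: 2007 → 2908.10/1.134 = 2564.46; 2016 → 3922.62/1.269 = 3091.11.
So real revenue changed by 3091.11/2564.46 − 1 = 0.2054, i.e. 20.54%.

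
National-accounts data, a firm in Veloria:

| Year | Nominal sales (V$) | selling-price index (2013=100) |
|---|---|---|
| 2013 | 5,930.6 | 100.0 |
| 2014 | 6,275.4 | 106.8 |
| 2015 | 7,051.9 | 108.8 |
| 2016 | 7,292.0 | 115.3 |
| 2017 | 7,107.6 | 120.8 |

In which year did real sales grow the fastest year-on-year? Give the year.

2014: real = 6275.4/1.068 = 5875.84; growth vs 2013 (5930.60) = -0.92%.
2015: real = 7051.9/1.088 = 6481.53; growth vs 2014 (5875.84) = 10.31%.
2016: real = 7292.0/1.153 = 6324.37; growth vs 2015 (6481.53) = -2.42%.
2017: real = 7107.6/1.208 = 5883.77; growth vs 2016 (6324.37) = -6.97%.

2015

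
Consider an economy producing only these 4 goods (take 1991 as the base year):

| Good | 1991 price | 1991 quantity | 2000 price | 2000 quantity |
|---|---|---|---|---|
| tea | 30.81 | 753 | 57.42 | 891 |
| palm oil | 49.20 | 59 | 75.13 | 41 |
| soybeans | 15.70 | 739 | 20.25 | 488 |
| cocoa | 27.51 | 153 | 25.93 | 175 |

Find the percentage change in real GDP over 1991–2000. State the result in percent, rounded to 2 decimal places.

0.07%

Real GDP 1991 = Nominal GDP 1991 = 30.81·753 + 49.20·59 + 15.70·739 + 27.51·153 = 41914.06.
Real GDP 2000 (at 1991 prices) = 30.81·891 + 49.20·41 + 15.70·488 + 27.51·175 = 41944.76.
Real growth = 41944.76/41914.06 − 1 = 0.0007.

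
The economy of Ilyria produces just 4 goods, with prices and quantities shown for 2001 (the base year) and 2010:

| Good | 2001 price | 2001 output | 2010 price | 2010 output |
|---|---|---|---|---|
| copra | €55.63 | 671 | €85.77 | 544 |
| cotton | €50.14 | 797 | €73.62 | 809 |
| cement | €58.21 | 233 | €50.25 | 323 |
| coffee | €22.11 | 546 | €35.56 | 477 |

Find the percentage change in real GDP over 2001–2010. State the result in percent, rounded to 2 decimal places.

Real GDP 2001 = Nominal GDP 2001 = 55.63·671 + 50.14·797 + 58.21·233 + 22.11·546 = 102924.30.
Real GDP 2010 (at 2001 prices) = 55.63·544 + 50.14·809 + 58.21·323 + 22.11·477 = 100174.28.
Real growth = 100174.28/102924.30 − 1 = -0.0267.

-2.67%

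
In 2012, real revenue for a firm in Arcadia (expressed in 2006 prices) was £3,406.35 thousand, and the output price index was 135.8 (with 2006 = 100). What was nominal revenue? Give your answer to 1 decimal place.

£4,625.8 thousand

Nominal revenue = Real × (output price index/100) = 3406.35 × 1.358 = 4625.82.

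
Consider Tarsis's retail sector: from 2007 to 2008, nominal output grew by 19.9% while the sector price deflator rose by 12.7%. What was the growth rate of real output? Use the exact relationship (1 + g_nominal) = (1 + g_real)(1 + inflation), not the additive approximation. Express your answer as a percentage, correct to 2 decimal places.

(1 + g_nom) = (1 + g_real)(1 + π), so g_real = 1.1990 / 1.1270 − 1 = 0.06389.

6.39%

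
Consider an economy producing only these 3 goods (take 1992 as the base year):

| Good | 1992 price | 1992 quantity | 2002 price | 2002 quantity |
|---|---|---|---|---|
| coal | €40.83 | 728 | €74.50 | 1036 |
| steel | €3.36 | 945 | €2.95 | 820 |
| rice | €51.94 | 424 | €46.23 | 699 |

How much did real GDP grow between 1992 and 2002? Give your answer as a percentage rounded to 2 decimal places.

48.14%

Real GDP 1992 = Nominal GDP 1992 = 40.83·728 + 3.36·945 + 51.94·424 = 54922.00.
Real GDP 2002 (at 1992 prices) = 40.83·1036 + 3.36·820 + 51.94·699 = 81361.14.
Real growth = 81361.14/54922.00 − 1 = 0.4814.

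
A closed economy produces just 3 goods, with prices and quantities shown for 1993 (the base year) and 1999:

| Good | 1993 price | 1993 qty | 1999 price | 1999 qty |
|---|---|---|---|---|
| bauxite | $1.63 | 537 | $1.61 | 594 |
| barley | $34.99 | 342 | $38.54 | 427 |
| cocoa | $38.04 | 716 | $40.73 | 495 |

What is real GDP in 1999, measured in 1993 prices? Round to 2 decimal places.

$34738.75

Real GDP 1999 = Σ (p_1993 × q_1999) = 1.63·594 + 34.99·427 + 38.04·495 = 34738.75.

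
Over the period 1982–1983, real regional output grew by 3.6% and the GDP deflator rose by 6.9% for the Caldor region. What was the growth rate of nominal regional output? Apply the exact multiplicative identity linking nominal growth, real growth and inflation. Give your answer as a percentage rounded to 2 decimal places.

(1 + g_nom) = (1 + g_real)(1 + π) = 1.0360 × 1.0690 = 1.10748.

10.75%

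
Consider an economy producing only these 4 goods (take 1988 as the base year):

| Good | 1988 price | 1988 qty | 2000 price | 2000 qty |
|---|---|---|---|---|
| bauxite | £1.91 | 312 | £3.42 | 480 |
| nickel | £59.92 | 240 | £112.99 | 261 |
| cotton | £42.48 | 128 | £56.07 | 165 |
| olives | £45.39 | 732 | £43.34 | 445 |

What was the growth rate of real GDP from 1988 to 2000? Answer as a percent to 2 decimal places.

-18.41%

Real GDP 1988 = Nominal GDP 1988 = 1.91·312 + 59.92·240 + 42.48·128 + 45.39·732 = 53639.64.
Real GDP 2000 (at 1988 prices) = 1.91·480 + 59.92·261 + 42.48·165 + 45.39·445 = 43763.67.
Real growth = 43763.67/53639.64 − 1 = -0.1841.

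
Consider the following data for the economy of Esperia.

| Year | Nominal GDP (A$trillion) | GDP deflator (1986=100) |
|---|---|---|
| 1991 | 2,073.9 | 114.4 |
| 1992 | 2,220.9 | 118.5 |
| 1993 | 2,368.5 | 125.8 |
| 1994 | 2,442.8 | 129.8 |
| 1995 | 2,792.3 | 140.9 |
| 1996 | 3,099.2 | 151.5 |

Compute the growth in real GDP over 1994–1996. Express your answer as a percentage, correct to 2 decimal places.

8.70%

Real GDP 1994 = 2442.8/1.298 = 1881.97.
Real GDP 1996 = 3099.2/1.515 = 2045.68.
Change = 2045.68/1881.97 − 1 = 0.0870.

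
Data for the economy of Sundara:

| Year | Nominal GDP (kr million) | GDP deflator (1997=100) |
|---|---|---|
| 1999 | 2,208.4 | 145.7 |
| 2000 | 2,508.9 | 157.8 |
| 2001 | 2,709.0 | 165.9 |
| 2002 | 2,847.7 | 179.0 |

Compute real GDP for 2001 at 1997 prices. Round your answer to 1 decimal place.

kr 1,632.9 million

Real GDP 2001 = 2709.0 / 1.659 = 1632.91.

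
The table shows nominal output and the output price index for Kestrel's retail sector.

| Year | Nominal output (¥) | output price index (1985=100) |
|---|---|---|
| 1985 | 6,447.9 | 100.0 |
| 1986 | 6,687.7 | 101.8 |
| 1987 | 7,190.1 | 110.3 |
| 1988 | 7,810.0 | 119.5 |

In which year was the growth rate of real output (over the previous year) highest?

1986

1986: real = 6687.7/1.018 = 6569.45; growth vs 1985 (6447.90) = 1.89%.
1987: real = 7190.1/1.103 = 6518.68; growth vs 1986 (6569.45) = -0.77%.
1988: real = 7810.0/1.195 = 6535.56; growth vs 1987 (6518.68) = 0.26%.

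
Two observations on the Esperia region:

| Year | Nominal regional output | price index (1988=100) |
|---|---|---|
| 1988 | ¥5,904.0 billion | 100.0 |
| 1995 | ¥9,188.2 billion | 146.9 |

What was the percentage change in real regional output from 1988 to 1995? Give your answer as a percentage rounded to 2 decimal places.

5.94%

Deflate each year: 1988 → 5904.0/1.000 = 5904.00; 1995 → 9188.2/1.469 = 6254.73.
So real regional output changed by 6254.73/5904.00 − 1 = 0.0594, i.e. 5.94%.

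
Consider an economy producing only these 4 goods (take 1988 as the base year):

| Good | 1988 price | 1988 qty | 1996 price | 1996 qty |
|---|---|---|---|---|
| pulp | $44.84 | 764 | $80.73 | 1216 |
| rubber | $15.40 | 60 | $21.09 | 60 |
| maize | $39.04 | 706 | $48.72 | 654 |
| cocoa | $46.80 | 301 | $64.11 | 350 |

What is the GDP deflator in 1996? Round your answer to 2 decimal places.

Nominal GDP 1996 = 80.73·1216 + 21.09·60 + 48.72·654 + 64.11·350 = 153734.46.
Real GDP 1996 (at 1988 prices) = 44.84·1216 + 15.40·60 + 39.04·654 + 46.80·350 = 97361.60.
Deflator = Nominal/Real × 100 = 153734.46/97361.60 × 100 = 157.901.

157.90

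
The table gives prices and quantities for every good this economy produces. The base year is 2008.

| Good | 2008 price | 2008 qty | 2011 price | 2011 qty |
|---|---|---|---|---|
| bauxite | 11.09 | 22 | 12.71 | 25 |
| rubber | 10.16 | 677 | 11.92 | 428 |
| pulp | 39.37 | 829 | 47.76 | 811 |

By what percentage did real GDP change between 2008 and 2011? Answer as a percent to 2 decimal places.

-8.06%

Real GDP 2008 = Nominal GDP 2008 = 11.09·22 + 10.16·677 + 39.37·829 = 39760.03.
Real GDP 2011 (at 2008 prices) = 11.09·25 + 10.16·428 + 39.37·811 = 36554.80.
Real growth = 36554.80/39760.03 − 1 = -0.0806.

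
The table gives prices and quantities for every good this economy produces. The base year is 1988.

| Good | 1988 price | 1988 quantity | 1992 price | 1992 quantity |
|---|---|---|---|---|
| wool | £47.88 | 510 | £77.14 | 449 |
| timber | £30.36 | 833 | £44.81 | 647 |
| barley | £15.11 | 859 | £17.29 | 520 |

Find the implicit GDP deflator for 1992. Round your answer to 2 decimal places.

Nominal GDP 1992 = 77.14·449 + 44.81·647 + 17.29·520 = 72618.73.
Real GDP 1992 (at 1988 prices) = 47.88·449 + 30.36·647 + 15.11·520 = 48998.24.
Deflator = Nominal/Real × 100 = 72618.73/48998.24 × 100 = 148.207.

148.21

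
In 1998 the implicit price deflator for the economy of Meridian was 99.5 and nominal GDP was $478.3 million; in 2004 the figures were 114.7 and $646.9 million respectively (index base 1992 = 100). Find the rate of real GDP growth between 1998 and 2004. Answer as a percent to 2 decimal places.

Deflate each year: 1998 → 478.3/0.995 = 480.70; 2004 → 646.9/1.147 = 563.99.
So real GDP changed by 563.99/480.70 − 1 = 0.1733, i.e. 17.33%.

17.33%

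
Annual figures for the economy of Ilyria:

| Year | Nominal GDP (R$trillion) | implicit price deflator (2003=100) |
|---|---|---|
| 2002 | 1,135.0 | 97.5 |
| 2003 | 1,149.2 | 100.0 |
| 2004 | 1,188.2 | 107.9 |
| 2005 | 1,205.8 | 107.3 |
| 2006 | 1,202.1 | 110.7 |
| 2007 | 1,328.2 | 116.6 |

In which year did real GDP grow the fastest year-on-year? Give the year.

2007

2003: real = 1149.2/1.000 = 1149.20; growth vs 2002 (1164.10) = -1.28%.
2004: real = 1188.2/1.079 = 1101.20; growth vs 2003 (1149.20) = -4.18%.
2005: real = 1205.8/1.073 = 1123.77; growth vs 2004 (1101.20) = 2.05%.
2006: real = 1202.1/1.107 = 1085.91; growth vs 2005 (1123.77) = -3.37%.
2007: real = 1328.2/1.166 = 1139.11; growth vs 2006 (1085.91) = 4.90%.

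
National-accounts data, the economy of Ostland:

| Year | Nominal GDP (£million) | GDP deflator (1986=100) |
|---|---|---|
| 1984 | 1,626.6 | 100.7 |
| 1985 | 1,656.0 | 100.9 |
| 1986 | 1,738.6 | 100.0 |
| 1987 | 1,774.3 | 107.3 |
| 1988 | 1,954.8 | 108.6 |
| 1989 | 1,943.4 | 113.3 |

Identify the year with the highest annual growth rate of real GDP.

1988

1985: real = 1656.0/1.009 = 1641.23; growth vs 1984 (1615.29) = 1.61%.
1986: real = 1738.6/1.000 = 1738.60; growth vs 1985 (1641.23) = 5.93%.
1987: real = 1774.3/1.073 = 1653.59; growth vs 1986 (1738.60) = -4.89%.
1988: real = 1954.8/1.086 = 1800.00; growth vs 1987 (1653.59) = 8.85%.
1989: real = 1943.4/1.133 = 1715.27; growth vs 1988 (1800.00) = -4.71%.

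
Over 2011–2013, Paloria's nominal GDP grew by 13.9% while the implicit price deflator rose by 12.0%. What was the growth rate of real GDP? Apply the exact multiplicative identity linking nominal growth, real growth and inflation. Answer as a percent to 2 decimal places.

1.70%

(1 + g_nom) = (1 + g_real)(1 + π), so g_real = 1.1390 / 1.1200 − 1 = 0.01696.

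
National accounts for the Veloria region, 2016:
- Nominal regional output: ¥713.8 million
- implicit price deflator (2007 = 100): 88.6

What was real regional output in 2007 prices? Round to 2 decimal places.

Real regional output = Nominal / (implicit price deflator/100) = 713.8 / 0.886 = 805.64.

¥805.64 million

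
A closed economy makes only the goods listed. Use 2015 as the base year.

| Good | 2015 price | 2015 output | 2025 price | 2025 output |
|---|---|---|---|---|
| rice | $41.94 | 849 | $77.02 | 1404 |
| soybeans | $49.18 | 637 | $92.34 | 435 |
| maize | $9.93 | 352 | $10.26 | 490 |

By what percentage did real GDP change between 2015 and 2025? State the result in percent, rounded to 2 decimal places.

Real GDP 2015 = Nominal GDP 2015 = 41.94·849 + 49.18·637 + 9.93·352 = 70430.08.
Real GDP 2025 (at 2015 prices) = 41.94·1404 + 49.18·435 + 9.93·490 = 85142.76.
Real growth = 85142.76/70430.08 − 1 = 0.2089.

20.89%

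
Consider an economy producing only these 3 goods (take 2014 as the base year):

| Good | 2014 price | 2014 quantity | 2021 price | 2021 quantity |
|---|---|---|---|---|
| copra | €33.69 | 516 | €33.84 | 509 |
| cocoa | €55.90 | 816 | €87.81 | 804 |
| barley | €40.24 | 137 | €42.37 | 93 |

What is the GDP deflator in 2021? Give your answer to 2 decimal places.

139.39

Nominal GDP 2021 = 33.84·509 + 87.81·804 + 42.37·93 = 91764.21.
Real GDP 2021 (at 2014 prices) = 33.69·509 + 55.90·804 + 40.24·93 = 65834.13.
Deflator = Nominal/Real × 100 = 91764.21/65834.13 × 100 = 139.387.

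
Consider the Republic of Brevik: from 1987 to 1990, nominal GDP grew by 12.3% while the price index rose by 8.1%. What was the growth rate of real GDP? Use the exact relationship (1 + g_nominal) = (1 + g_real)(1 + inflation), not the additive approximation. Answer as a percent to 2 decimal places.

3.89%

(1 + g_nom) = (1 + g_real)(1 + π), so g_real = 1.1230 / 1.0810 − 1 = 0.03885.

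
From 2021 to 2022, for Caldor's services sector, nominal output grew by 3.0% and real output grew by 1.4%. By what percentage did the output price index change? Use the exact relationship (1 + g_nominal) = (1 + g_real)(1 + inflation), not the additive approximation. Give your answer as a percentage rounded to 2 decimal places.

(1 + g_nom) = (1 + g_real)(1 + π), so π = 1.0300 / 1.0140 − 1 = 0.01578.

1.58%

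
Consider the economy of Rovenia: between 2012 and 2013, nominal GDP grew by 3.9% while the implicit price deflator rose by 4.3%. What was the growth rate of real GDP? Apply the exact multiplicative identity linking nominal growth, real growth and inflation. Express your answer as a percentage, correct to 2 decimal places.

(1 + g_nom) = (1 + g_real)(1 + π), so g_real = 1.0390 / 1.0430 − 1 = -0.00384.

-0.38%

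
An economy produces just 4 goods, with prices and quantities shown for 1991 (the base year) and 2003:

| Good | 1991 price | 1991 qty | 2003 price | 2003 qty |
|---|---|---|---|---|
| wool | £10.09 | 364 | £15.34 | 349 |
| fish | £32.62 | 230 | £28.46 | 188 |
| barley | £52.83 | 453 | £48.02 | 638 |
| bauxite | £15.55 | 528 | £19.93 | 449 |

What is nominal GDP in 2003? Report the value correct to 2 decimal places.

£50289.47

Nominal GDP 2003 = Σ (p_2003 × q_2003) = 15.34·349 + 28.46·188 + 48.02·638 + 19.93·449 = 50289.47.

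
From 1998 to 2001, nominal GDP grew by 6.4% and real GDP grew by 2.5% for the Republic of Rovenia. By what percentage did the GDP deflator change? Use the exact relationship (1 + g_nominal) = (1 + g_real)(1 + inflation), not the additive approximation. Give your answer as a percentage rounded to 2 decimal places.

3.80%

(1 + g_nom) = (1 + g_real)(1 + π), so π = 1.0640 / 1.0250 − 1 = 0.03805.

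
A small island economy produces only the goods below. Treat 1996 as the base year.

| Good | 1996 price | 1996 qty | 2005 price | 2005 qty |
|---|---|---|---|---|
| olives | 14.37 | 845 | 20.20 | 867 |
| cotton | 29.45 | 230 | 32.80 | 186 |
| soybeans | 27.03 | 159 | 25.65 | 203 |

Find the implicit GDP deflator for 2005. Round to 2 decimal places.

123.04

Nominal GDP 2005 = 20.20·867 + 32.80·186 + 25.65·203 = 28821.15.
Real GDP 2005 (at 1996 prices) = 14.37·867 + 29.45·186 + 27.03·203 = 23423.58.
Deflator = Nominal/Real × 100 = 28821.15/23423.58 × 100 = 123.043.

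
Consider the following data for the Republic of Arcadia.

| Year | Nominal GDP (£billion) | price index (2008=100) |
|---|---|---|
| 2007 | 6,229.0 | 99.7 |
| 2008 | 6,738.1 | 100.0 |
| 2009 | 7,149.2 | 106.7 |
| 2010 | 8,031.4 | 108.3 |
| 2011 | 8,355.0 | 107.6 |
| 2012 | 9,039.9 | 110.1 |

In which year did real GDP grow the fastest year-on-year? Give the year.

2008: real = 6738.1/1.000 = 6738.10; growth vs 2007 (6247.74) = 7.85%.
2009: real = 7149.2/1.067 = 6700.28; growth vs 2008 (6738.10) = -0.56%.
2010: real = 8031.4/1.083 = 7415.88; growth vs 2009 (6700.28) = 10.68%.
2011: real = 8355.0/1.076 = 7764.87; growth vs 2010 (7415.88) = 4.71%.
2012: real = 9039.9/1.101 = 8210.63; growth vs 2011 (7764.87) = 5.74%.

2010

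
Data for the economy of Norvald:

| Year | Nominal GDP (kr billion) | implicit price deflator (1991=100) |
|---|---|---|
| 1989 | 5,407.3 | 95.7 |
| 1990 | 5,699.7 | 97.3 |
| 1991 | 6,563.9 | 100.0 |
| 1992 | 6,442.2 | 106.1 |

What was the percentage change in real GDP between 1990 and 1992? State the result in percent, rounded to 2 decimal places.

Real GDP 1990 = 5699.7/0.973 = 5857.86.
Real GDP 1992 = 6442.2/1.061 = 6071.82.
Change = 6071.82/5857.86 − 1 = 0.0365.

3.65%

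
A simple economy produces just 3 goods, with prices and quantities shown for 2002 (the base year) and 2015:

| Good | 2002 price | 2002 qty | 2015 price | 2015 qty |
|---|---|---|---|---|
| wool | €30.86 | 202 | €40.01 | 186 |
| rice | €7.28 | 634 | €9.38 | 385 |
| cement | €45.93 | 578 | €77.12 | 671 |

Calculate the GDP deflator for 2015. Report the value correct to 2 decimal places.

Nominal GDP 2015 = 40.01·186 + 9.38·385 + 77.12·671 = 62800.68.
Real GDP 2015 (at 2002 prices) = 30.86·186 + 7.28·385 + 45.93·671 = 39361.79.
Deflator = Nominal/Real × 100 = 62800.68/39361.79 × 100 = 159.547.

159.55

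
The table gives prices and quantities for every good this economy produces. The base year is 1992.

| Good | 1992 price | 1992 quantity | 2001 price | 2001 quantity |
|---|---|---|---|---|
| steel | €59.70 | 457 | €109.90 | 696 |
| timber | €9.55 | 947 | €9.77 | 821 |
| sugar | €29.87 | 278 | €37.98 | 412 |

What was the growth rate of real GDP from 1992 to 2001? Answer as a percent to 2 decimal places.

38.24%

Real GDP 1992 = Nominal GDP 1992 = 59.70·457 + 9.55·947 + 29.87·278 = 44630.61.
Real GDP 2001 (at 1992 prices) = 59.70·696 + 9.55·821 + 29.87·412 = 61698.19.
Real growth = 61698.19/44630.61 − 1 = 0.3824.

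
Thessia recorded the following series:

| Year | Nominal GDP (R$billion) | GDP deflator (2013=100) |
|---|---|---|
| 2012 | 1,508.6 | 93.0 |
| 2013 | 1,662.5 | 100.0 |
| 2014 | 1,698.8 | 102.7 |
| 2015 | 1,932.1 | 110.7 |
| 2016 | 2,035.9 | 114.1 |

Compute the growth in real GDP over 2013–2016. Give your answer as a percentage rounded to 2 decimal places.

Real GDP 2013 = 1662.5/1.000 = 1662.50.
Real GDP 2016 = 2035.9/1.141 = 1784.31.
Change = 1784.31/1662.50 − 1 = 0.0733.

7.33%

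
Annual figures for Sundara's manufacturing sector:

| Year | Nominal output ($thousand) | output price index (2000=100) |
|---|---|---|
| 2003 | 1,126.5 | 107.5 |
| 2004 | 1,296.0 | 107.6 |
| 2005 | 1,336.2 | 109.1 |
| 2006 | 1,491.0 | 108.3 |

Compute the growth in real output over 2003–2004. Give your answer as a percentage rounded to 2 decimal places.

14.94%

Real output 2003 = 1126.5/1.075 = 1047.91.
Real output 2004 = 1296.0/1.076 = 1204.46.
Change = 1204.46/1047.91 − 1 = 0.1494.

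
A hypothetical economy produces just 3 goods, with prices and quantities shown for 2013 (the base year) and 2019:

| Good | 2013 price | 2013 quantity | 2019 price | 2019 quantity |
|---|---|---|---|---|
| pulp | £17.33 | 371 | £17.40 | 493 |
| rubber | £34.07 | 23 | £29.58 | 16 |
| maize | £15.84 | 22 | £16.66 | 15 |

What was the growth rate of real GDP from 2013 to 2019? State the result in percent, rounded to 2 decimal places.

Real GDP 2013 = Nominal GDP 2013 = 17.33·371 + 34.07·23 + 15.84·22 = 7561.52.
Real GDP 2019 (at 2013 prices) = 17.33·493 + 34.07·16 + 15.84·15 = 9326.41.
Real growth = 9326.41/7561.52 − 1 = 0.2334.

23.34%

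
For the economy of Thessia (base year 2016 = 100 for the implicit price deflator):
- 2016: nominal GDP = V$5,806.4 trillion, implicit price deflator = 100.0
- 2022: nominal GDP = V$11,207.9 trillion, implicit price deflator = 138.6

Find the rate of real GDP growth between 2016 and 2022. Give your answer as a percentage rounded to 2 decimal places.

39.27%

Deflate each year: 2016 → 5806.4/1.000 = 5806.40; 2022 → 11207.9/1.386 = 8086.51.
So real GDP changed by 8086.51/5806.40 − 1 = 0.3927, i.e. 39.27%.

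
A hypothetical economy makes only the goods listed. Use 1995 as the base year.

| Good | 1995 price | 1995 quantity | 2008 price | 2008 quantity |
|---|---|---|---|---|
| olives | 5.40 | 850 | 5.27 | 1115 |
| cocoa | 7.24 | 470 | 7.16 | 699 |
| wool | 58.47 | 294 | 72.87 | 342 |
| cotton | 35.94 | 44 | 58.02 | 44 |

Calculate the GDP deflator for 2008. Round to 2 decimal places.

Nominal GDP 2008 = 5.27·1115 + 7.16·699 + 72.87·342 + 58.02·44 = 38355.31.
Real GDP 2008 (at 1995 prices) = 5.40·1115 + 7.24·699 + 58.47·342 + 35.94·44 = 32659.86.
Deflator = Nominal/Real × 100 = 38355.31/32659.86 × 100 = 117.439.

117.44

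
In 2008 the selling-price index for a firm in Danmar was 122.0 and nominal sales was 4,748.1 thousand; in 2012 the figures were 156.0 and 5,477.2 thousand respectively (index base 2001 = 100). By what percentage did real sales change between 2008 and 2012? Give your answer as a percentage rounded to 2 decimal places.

Real sales 2008 = 4748.1 / 1.220 = 3891.89.
Real sales 2012 = 5477.2 / 1.560 = 3511.03.
Real growth = 3511.03 / 3891.89 − 1 = -0.0979.

-9.79%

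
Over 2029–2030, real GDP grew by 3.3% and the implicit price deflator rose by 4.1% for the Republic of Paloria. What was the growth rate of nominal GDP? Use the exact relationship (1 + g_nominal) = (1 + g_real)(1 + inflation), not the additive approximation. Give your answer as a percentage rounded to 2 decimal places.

7.54%

(1 + g_nom) = (1 + g_real)(1 + π) = 1.0330 × 1.0410 = 1.07535.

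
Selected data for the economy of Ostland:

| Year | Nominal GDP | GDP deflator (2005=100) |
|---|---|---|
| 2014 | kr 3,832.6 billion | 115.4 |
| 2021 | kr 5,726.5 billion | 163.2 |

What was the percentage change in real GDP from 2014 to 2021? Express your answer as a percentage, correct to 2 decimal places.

5.65%

Deflate each year: 2014 → 3832.6/1.154 = 3321.14; 2021 → 5726.5/1.632 = 3508.88.
So real GDP changed by 3508.88/3321.14 − 1 = 0.0565, i.e. 5.65%.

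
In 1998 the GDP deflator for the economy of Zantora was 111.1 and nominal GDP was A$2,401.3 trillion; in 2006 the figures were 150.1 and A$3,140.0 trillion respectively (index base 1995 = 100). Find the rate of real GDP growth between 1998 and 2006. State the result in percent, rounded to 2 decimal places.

Real GDP 1998 = 2401.3 / 1.111 = 2161.39.
Real GDP 2006 = 3140.0 / 1.501 = 2091.94.
Real growth = 2091.94 / 2161.39 − 1 = -0.0321.

-3.21%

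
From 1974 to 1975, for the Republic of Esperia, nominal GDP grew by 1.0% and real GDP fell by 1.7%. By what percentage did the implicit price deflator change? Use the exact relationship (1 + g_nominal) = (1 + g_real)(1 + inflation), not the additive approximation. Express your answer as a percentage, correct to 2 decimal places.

(1 + g_nom) = (1 + g_real)(1 + π), so π = 1.0100 / 0.9830 − 1 = 0.02747.

2.75%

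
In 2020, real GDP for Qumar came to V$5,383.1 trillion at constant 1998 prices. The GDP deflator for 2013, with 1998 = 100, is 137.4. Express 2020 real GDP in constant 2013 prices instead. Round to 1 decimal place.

Real GDP in 2013 prices = Real GDP in 1998 prices × (P_2013/P_1998) = 5383.1 × 1.374 = 7396.38.

V$7,396.4 trillion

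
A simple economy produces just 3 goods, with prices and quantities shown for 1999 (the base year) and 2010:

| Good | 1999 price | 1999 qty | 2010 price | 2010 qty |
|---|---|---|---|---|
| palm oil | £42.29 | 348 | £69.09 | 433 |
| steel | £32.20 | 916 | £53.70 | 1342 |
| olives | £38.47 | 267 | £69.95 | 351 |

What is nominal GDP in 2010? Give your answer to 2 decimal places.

Nominal GDP 2010 = Σ (p_2010 × q_2010) = 69.09·433 + 53.70·1342 + 69.95·351 = 126533.82.

£126533.82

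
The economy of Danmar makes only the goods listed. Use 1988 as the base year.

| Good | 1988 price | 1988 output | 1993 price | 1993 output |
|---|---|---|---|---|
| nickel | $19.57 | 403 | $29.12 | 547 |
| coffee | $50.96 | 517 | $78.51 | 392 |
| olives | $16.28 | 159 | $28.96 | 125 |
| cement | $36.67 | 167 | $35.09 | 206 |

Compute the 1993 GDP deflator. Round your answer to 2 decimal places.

Nominal GDP 1993 = 29.12·547 + 78.51·392 + 28.96·125 + 35.09·206 = 57553.10.
Real GDP 1993 (at 1988 prices) = 19.57·547 + 50.96·392 + 16.28·125 + 36.67·206 = 40270.13.
Deflator = Nominal/Real × 100 = 57553.10/40270.13 × 100 = 142.918.

142.92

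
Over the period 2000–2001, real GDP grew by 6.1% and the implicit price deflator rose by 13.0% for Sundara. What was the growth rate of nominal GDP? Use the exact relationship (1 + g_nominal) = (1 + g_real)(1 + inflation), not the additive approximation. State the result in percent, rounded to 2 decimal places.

19.89%

(1 + g_nom) = (1 + g_real)(1 + π) = 1.0610 × 1.1300 = 1.19893.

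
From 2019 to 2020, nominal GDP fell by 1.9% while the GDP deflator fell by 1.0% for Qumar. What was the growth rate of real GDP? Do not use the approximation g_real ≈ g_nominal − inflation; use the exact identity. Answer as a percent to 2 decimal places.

-0.91%

(1 + g_nom) = (1 + g_real)(1 + π), so g_real = 0.9810 / 0.9900 − 1 = -0.00909.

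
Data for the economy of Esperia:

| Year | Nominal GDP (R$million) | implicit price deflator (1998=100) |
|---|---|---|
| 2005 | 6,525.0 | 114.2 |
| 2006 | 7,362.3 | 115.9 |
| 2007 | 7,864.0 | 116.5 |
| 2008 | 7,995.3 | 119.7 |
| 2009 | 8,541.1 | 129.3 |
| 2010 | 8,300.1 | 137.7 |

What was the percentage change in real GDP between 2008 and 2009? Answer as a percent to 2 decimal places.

-1.10%

Real GDP 2008 = 7995.3/1.197 = 6679.45.
Real GDP 2009 = 8541.1/1.293 = 6605.65.
Change = 6605.65/6679.45 − 1 = -0.0110.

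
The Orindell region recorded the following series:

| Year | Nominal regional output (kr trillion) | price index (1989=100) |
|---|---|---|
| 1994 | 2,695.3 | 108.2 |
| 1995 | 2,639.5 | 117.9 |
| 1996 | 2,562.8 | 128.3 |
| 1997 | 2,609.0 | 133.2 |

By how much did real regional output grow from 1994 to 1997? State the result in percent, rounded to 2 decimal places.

Real regional output 1994 = 2695.3/1.082 = 2491.04.
Real regional output 1997 = 2609.0/1.332 = 1958.71.
Change = 1958.71/2491.04 − 1 = -0.2137.

-21.37%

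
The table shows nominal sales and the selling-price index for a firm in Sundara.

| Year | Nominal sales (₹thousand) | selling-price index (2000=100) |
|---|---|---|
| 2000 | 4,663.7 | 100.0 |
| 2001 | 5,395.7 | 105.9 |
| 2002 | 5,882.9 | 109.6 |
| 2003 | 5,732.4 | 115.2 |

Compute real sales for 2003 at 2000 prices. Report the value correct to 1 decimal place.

Real sales 2003 = 5732.4 / 1.152 = 4976.04.

₹4,976.0 thousand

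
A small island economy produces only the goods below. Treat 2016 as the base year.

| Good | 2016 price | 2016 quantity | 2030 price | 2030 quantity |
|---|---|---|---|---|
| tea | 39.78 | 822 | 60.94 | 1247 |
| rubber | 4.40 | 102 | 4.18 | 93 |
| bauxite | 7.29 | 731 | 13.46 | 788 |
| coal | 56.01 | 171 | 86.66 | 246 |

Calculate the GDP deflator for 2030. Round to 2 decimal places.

Nominal GDP 2030 = 60.94·1247 + 4.18·93 + 13.46·788 + 86.66·246 = 108305.76.
Real GDP 2030 (at 2016 prices) = 39.78·1247 + 4.40·93 + 7.29·788 + 56.01·246 = 69537.84.
Deflator = Nominal/Real × 100 = 108305.76/69537.84 × 100 = 155.751.

155.75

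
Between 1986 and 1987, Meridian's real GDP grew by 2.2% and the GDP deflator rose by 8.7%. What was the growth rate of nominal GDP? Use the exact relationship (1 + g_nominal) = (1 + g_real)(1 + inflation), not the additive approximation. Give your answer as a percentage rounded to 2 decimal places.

11.09%

(1 + g_nom) = (1 + g_real)(1 + π) = 1.0220 × 1.0870 = 1.11091.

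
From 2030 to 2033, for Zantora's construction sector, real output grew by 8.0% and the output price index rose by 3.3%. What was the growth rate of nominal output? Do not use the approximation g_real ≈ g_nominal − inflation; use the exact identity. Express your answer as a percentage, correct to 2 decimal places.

11.56%

(1 + g_nom) = (1 + g_real)(1 + π) = 1.0800 × 1.0330 = 1.11564.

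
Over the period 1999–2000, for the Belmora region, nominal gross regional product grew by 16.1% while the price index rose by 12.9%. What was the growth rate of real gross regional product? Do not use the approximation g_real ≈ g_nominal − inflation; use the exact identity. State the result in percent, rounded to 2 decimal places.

(1 + g_nom) = (1 + g_real)(1 + π), so g_real = 1.1610 / 1.1290 − 1 = 0.02834.

2.83%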